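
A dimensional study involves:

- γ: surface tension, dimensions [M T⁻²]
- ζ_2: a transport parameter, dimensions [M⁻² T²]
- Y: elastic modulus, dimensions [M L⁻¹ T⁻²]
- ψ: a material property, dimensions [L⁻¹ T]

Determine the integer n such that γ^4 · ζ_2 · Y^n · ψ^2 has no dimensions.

Balance the M exponent: (1)·n from Y, plus 4·(1) + (-2) + 2·(0) = 2 from the rest, must sum to zero.
n + 2 = 0, so n = -2.

-2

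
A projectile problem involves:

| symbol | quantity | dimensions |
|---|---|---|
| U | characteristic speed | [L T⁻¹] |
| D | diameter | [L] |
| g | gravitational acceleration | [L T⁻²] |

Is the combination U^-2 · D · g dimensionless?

Sum the exponent of each base dimension across the product:
  L: −2·[U]_L + [D]_L + [g]_L = −2·(1) + (1) + (1) = 0
  T: −2·[U]_T + [D]_T + [g]_T = −2·(-1) + (0) + (-2) = 0
All base exponents vanish — dimensionless.

yes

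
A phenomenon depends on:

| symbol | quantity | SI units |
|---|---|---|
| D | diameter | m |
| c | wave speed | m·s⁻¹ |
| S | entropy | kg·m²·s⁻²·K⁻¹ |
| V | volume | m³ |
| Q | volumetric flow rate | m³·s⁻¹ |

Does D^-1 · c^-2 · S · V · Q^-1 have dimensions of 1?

Sum the exponent of each base dimension across the product:
  M: −[D]_M − 2·[c]_M + [S]_M + [V]_M − [Q]_M = −(0) − 2·(0) + (1) + (0) − (0) = 1
  L: −[D]_L − 2·[c]_L + [S]_L + [V]_L − [Q]_L = −(1) − 2·(1) + (2) + (3) − (3) = -1
  T: −[D]_T − 2·[c]_T + [S]_T + [V]_T − [Q]_T = −(0) − 2·(-1) + (-2) + (0) − (-1) = 1
  Θ: −[D]_Θ − 2·[c]_Θ + [S]_Θ + [V]_Θ − [Q]_Θ = −(0) − 2·(0) + (-1) + (0) − (0) = -1
Net dimensions [M L⁻¹ T Θ⁻¹] ≠ [1] — not dimensionless.

no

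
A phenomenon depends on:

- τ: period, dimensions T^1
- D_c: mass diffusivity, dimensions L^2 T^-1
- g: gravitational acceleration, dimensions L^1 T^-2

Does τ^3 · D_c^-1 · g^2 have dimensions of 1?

yes

Sum the exponent of each base dimension across the product:
  M: 3·[τ]_M − [D_c]_M + 2·[g]_M = 3·(0) − (0) + 2·(0) = 0
  L: 3·[τ]_L − [D_c]_L + 2·[g]_L = 3·(0) − (2) + 2·(1) = 0
  T: 3·[τ]_T − [D_c]_T + 2·[g]_T = 3·(1) − (-1) + 2·(-2) = 0
  Θ: 3·[τ]_Θ − [D_c]_Θ + 2·[g]_Θ = 3·(0) − (0) + 2·(0) = 0
All base exponents vanish — dimensionless.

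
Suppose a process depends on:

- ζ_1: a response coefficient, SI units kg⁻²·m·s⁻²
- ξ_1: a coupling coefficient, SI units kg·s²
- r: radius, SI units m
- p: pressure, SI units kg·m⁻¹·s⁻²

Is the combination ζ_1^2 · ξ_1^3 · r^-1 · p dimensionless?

yes

Sum the exponent of each base dimension across the product:
  M: 2·[ζ_1]_M + 3·[ξ_1]_M − [r]_M + [p]_M = 2·(-2) + 3·(1) − (0) + (1) = 0
  L: 2·[ζ_1]_L + 3·[ξ_1]_L − [r]_L + [p]_L = 2·(1) + 3·(0) − (1) + (-1) = 0
  T: 2·[ζ_1]_T + 3·[ξ_1]_T − [r]_T + [p]_T = 2·(-2) + 3·(2) − (0) + (-2) = 0
All base exponents vanish — dimensionless.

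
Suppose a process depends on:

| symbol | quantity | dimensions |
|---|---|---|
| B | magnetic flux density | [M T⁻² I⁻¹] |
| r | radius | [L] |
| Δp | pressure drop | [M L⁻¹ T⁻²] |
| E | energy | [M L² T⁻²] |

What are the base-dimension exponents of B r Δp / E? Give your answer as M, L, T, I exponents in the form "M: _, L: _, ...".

Collect each base-dimension exponent across the product:
  M: (1) + (0) + (1) − (1) = 1
  L: (0) + (1) + (-1) − (2) = -2
  T: (-2) + (0) + (-2) − (-2) = -2
  I: (-1) + (0) + (0) − (0) = -1
So the dimensions are [M L⁻² T⁻² I⁻¹].

M: 1, L: -2, T: -2, I: -1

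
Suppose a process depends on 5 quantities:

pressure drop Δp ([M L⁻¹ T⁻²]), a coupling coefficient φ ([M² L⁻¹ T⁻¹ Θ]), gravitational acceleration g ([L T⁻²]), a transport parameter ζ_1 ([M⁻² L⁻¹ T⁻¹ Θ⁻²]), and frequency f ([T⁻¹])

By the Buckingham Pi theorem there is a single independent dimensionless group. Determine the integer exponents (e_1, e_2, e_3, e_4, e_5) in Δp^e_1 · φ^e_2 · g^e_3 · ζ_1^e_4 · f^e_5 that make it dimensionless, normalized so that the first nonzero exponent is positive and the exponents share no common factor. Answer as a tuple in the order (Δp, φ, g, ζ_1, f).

(2, -2, -1, -1, 1)

M: e_1·(1) + e_2·(2) + e_3·(0) + e_4·(-2) + e_5·(0) = 0
L: e_1·(-1) + e_2·(-1) + e_3·(1) + e_4·(-1) + e_5·(0) = 0
T: e_1·(-2) + e_2·(-1) + e_3·(-2) + e_4·(-1) + e_5·(-1) = 0
Θ: e_1·(0) + e_2·(1) + e_3·(0) + e_4·(-2) + e_5·(0) = 0
Solving this homogeneous linear system for the smallest-integer solution (first nonzero entry positive) gives (2, -2, -1, -1, 1).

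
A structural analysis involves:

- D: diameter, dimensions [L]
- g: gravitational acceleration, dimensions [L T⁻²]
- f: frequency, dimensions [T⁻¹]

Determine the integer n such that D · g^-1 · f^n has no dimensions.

2

Balance the T exponent: (-1)·n from f, plus (0) − (-2) = 2 from the rest, must sum to zero.
−n + 2 = 0, so n = 2.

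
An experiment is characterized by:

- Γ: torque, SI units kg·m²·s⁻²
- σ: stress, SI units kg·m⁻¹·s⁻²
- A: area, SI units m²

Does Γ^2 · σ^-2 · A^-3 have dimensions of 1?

Sum the exponent of each base dimension across the product:
  M: 2·[Γ]_M − 2·[σ]_M − 3·[A]_M = 2·(1) − 2·(1) − 3·(0) = 0
  L: 2·[Γ]_L − 2·[σ]_L − 3·[A]_L = 2·(2) − 2·(-1) − 3·(2) = 0
  T: 2·[Γ]_T − 2·[σ]_T − 3·[A]_T = 2·(-2) − 2·(-2) − 3·(0) = 0
  N: 2·[Γ]_N − 2·[σ]_N − 3·[A]_N = 2·(0) − 2·(0) − 3·(0) = 0
All base exponents vanish — dimensionless.

yes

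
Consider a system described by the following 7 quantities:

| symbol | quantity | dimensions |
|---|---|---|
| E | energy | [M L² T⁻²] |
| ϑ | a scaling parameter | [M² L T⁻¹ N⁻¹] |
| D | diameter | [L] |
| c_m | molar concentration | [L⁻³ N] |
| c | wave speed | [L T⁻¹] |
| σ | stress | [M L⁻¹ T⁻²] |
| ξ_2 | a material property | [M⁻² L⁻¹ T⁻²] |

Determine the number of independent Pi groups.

3

There are 7 variables and 4 base dimensions (M, L, T, N).
The dimension matrix has rank 4.
Independent dimensionless groups: 7 − 4 = 3.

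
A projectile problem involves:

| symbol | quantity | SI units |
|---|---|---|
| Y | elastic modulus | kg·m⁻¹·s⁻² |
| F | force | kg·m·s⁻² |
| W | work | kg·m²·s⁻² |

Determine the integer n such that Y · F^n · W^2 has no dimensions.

-3

Balance the M exponent: (1)·n from F, plus (1) + 2·(1) = 3 from the rest, must sum to zero.
n + 3 = 0, so n = -3.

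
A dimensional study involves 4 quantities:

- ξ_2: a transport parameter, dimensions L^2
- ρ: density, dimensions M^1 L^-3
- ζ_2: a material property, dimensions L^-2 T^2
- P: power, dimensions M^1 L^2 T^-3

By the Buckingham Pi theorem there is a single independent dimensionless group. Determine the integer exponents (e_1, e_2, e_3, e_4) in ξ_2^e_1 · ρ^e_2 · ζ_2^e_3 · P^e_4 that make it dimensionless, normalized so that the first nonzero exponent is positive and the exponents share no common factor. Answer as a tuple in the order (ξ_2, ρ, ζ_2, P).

M: e_1·(0) + e_2·(1) + e_3·(0) + e_4·(1) = 0
L: e_1·(2) + e_2·(-3) + e_3·(-2) + e_4·(2) = 0
T: e_1·(0) + e_2·(0) + e_3·(2) + e_4·(-3) = 0
Solving this homogeneous linear system for the smallest-integer solution (first nonzero entry positive) gives (2, 2, -3, -2).

(2, 2, -3, -2)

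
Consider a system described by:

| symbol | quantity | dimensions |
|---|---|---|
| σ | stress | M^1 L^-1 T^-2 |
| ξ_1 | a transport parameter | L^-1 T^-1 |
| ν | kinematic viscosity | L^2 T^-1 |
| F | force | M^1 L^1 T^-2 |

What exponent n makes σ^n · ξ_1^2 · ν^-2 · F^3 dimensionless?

-3

Balance the M exponent: (1)·n from σ, plus 2·(0) − 2·(0) + 3·(1) = 3 from the rest, must sum to zero.
n + 3 = 0, so n = -3.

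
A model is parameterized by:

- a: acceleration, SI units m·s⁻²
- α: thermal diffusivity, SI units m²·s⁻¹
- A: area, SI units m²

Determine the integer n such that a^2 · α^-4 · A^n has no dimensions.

3

Balance the L exponent: (2)·n from A, plus 2·(1) − 4·(2) = -6 from the rest, must sum to zero.
2n − 6 = 0, so n = 3.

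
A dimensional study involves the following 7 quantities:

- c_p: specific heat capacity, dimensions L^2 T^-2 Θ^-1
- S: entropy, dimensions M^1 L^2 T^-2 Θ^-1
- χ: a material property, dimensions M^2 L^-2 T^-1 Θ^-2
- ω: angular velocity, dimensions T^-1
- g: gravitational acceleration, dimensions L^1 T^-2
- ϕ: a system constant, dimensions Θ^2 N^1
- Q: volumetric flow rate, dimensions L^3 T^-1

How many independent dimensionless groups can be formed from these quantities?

There are 7 variables and 5 base dimensions (M, L, T, Θ, N).
The dimension matrix has rank 5.
Independent dimensionless groups: 7 − 5 = 2.

2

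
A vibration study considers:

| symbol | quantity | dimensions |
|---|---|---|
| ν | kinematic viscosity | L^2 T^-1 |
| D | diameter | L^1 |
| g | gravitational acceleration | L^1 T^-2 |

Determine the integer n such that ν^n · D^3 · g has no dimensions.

Balance the L exponent: (2)·n from ν, plus 3·(1) + (1) = 4 from the rest, must sum to zero.
2n + 4 = 0, so n = -2.

-2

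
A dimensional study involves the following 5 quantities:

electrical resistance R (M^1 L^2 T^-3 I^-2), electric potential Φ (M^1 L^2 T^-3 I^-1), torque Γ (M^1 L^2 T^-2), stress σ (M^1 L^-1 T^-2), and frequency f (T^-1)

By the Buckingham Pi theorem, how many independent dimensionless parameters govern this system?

1

There are 5 variables and 4 base dimensions (M, L, T, I).
The dimension matrix has rank 4.
Independent dimensionless groups: 5 − 4 = 1.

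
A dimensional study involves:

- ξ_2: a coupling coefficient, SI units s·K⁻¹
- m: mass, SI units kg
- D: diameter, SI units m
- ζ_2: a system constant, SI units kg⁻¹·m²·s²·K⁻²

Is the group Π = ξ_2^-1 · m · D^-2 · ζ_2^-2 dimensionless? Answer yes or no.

no

Sum the exponent of each base dimension across the product:
  M: −[ξ_2]_M + [m]_M − 2·[D]_M − 2·[ζ_2]_M = −(0) + (1) − 2·(0) − 2·(-1) = 3
  L: −[ξ_2]_L + [m]_L − 2·[D]_L − 2·[ζ_2]_L = −(0) + (0) − 2·(1) − 2·(2) = -6
  T: −[ξ_2]_T + [m]_T − 2·[D]_T − 2·[ζ_2]_T = −(1) + (0) − 2·(0) − 2·(2) = -5
  Θ: −[ξ_2]_Θ + [m]_Θ − 2·[D]_Θ − 2·[ζ_2]_Θ = −(-1) + (0) − 2·(0) − 2·(-2) = 5
Net dimensions [M³ L⁻⁶ T⁻⁵ Θ⁵] ≠ [1] — not dimensionless.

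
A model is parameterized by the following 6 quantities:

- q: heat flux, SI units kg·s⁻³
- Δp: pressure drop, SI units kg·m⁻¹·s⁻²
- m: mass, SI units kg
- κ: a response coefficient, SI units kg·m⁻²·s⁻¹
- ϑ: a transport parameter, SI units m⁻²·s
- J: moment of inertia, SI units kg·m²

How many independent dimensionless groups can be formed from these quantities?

3

There are 6 variables and 3 base dimensions (M, L, T).
The dimension matrix has rank 3.
Independent dimensionless groups: 6 − 3 = 3.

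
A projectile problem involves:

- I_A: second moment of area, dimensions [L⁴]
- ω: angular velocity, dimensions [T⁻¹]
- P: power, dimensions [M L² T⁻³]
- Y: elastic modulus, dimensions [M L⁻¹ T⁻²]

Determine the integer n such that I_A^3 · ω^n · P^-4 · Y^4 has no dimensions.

4

Balance the T exponent: (-1)·n from ω, plus 3·(0) − 4·(-3) + 4·(-2) = 4 from the rest, must sum to zero.
−n + 4 = 0, so n = 4.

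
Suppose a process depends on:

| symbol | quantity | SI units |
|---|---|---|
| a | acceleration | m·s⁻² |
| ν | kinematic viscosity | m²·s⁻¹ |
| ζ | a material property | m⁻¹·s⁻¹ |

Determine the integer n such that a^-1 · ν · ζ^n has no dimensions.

1

Balance the L exponent: (-1)·n from ζ, plus −(1) + (2) = 1 from the rest, must sum to zero.
−n + 1 = 0, so n = 1.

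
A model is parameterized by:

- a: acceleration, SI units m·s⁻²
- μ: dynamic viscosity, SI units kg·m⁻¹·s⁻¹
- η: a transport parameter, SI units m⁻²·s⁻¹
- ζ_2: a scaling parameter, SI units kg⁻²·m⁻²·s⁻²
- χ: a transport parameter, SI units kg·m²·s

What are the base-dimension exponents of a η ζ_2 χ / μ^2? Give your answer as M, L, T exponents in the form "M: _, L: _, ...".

Collect each base-dimension exponent across the product:
  M: (0) − 2·(1) + (0) + (-2) + (1) = -3
  L: (1) − 2·(-1) + (-2) + (-2) + (2) = 1
  T: (-2) − 2·(-1) + (-1) + (-2) + (1) = -2
So the dimensions are [M⁻³ L T⁻²].

M: -3, L: 1, T: -2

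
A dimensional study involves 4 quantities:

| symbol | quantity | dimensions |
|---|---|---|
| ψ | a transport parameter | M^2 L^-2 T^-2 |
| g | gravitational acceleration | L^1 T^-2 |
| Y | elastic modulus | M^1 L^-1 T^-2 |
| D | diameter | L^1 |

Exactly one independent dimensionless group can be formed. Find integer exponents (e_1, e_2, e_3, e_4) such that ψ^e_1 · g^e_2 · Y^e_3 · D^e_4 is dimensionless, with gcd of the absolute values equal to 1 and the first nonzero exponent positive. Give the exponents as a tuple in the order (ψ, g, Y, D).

M: e_1·(2) + e_2·(0) + e_3·(1) + e_4·(0) = 0
L: e_1·(-2) + e_2·(1) + e_3·(-1) + e_4·(1) = 0
T: e_1·(-2) + e_2·(-2) + e_3·(-2) + e_4·(0) = 0
Solving this homogeneous linear system for the smallest-integer solution (first nonzero entry positive) gives (1, 1, -2, -1).

(1, 1, -2, -1)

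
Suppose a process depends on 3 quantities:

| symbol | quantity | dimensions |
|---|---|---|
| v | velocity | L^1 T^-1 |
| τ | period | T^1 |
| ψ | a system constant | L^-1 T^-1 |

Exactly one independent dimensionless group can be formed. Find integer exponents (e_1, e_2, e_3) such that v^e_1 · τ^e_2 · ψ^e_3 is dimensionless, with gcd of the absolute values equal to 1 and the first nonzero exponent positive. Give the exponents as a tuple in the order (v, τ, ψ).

(1, 2, 1)

L: e_1·(1) + e_2·(0) + e_3·(-1) = 0
T: e_1·(-1) + e_2·(1) + e_3·(-1) = 0
Solving this homogeneous linear system for the smallest-integer solution (first nonzero entry positive) gives (1, 2, 1).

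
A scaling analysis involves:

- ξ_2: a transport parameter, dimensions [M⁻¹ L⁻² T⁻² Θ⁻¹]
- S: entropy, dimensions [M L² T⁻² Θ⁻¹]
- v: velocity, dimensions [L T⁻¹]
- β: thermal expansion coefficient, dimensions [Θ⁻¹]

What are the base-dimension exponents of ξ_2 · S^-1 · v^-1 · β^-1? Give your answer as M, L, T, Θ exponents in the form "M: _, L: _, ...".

M: -2, L: -5, T: 1, Θ: 1

Collect each base-dimension exponent across the product:
  M: (-1) − (1) − (0) − (0) = -2
  L: (-2) − (2) − (1) − (0) = -5
  T: (-2) − (-2) − (-1) − (0) = 1
  Θ: (-1) − (-1) − (0) − (-1) = 1
So the dimensions are [M⁻² L⁻⁵ T Θ].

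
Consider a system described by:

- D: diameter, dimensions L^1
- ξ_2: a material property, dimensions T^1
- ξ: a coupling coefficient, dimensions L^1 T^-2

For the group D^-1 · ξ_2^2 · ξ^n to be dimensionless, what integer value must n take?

1

Balance the L exponent: (1)·n from ξ, plus −(1) + 2·(0) = -1 from the rest, must sum to zero.
n − 1 = 0, so n = 1.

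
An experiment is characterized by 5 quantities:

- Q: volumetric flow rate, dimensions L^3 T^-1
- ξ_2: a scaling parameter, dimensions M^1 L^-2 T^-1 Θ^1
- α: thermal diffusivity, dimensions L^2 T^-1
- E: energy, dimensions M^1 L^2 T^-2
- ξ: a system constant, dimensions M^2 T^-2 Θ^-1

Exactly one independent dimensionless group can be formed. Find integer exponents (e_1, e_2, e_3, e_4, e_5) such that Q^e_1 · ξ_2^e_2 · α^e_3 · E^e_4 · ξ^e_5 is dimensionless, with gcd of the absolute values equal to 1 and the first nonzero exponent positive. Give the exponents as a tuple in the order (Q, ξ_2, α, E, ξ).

M: e_1·(0) + e_2·(1) + e_3·(0) + e_4·(1) + e_5·(2) = 0
L: e_1·(3) + e_2·(-2) + e_3·(2) + e_4·(2) + e_5·(0) = 0
T: e_1·(-1) + e_2·(-1) + e_3·(-1) + e_4·(-2) + e_5·(-2) = 0
Θ: e_1·(0) + e_2·(1) + e_3·(0) + e_4·(0) + e_5·(-1) = 0
Solving this homogeneous linear system for the smallest-integer solution (first nonzero entry positive) gives (2, 1, 1, -3, 1).

(2, 1, 1, -3, 1)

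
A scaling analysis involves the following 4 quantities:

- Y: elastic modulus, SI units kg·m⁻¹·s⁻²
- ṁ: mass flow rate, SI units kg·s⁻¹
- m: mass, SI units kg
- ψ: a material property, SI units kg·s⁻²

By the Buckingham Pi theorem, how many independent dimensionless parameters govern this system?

1

There are 4 variables and 3 base dimensions (M, L, T).
The dimension matrix has rank 3.
Independent dimensionless groups: 4 − 3 = 1.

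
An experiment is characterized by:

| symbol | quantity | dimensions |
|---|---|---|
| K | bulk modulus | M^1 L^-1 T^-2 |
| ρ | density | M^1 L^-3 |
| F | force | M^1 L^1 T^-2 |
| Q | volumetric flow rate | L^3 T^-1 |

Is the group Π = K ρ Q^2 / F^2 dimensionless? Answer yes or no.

Sum the exponent of each base dimension across the product:
  M: [K]_M + [ρ]_M − 2·[F]_M + 2·[Q]_M = (1) + (1) − 2·(1) + 2·(0) = 0
  L: [K]_L + [ρ]_L − 2·[F]_L + 2·[Q]_L = (-1) + (-3) − 2·(1) + 2·(3) = 0
  T: [K]_T + [ρ]_T − 2·[F]_T + 2·[Q]_T = (-2) + (0) − 2·(-2) + 2·(-1) = 0
All base exponents vanish — dimensionless.

yes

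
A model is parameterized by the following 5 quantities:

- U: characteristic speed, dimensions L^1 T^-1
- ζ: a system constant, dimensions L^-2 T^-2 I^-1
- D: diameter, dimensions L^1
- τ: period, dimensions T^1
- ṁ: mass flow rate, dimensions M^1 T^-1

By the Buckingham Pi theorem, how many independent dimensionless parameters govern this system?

There are 5 variables and 4 base dimensions (M, L, T, I).
The dimension matrix has rank 4.
Independent dimensionless groups: 5 − 4 = 1.

1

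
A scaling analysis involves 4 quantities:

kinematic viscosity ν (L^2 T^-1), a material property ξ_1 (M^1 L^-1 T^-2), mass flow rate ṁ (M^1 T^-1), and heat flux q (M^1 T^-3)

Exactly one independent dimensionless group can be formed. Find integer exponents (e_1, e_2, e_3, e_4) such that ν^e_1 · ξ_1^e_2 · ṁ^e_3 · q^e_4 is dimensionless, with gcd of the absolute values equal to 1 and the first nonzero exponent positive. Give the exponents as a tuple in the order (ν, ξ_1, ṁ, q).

(2, 4, -1, -3)

M: e_1·(0) + e_2·(1) + e_3·(1) + e_4·(1) = 0
L: e_1·(2) + e_2·(-1) + e_3·(0) + e_4·(0) = 0
T: e_1·(-1) + e_2·(-2) + e_3·(-1) + e_4·(-3) = 0
Solving this homogeneous linear system for the smallest-integer solution (first nonzero entry positive) gives (2, 4, -1, -3).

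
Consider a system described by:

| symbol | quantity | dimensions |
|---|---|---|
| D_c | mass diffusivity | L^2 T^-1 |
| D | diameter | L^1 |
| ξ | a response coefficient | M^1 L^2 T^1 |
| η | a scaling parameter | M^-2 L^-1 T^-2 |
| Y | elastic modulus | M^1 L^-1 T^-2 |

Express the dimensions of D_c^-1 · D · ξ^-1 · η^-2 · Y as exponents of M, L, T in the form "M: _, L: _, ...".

M: 4, L: -2, T: 2

Collect each base-dimension exponent across the product:
  M: −(0) + (0) − (1) − 2·(-2) + (1) = 4
  L: −(2) + (1) − (2) − 2·(-1) + (-1) = -2
  T: −(-1) + (0) − (1) − 2·(-2) + (-2) = 2
So the dimensions are [M⁴ L⁻² T²].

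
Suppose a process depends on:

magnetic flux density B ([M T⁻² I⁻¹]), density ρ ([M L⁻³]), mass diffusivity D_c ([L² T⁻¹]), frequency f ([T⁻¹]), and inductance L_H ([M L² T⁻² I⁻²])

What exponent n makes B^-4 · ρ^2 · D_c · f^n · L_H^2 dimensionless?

Balance the T exponent: (-1)·n from f, plus −4·(-2) + 2·(0) + (-1) + 2·(-2) = 3 from the rest, must sum to zero.
−n + 3 = 0, so n = 3.

3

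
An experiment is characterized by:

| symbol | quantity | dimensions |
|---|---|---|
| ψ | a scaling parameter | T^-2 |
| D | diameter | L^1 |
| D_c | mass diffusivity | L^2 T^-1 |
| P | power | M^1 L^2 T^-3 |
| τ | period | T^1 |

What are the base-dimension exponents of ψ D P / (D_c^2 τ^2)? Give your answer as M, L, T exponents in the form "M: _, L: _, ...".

Collect each base-dimension exponent across the product:
  M: (0) + (0) − 2·(0) + (1) − 2·(0) = 1
  L: (0) + (1) − 2·(2) + (2) − 2·(0) = -1
  T: (-2) + (0) − 2·(-1) + (-3) − 2·(1) = -5
So the dimensions are [M L⁻¹ T⁻⁵].

M: 1, L: -1, T: -5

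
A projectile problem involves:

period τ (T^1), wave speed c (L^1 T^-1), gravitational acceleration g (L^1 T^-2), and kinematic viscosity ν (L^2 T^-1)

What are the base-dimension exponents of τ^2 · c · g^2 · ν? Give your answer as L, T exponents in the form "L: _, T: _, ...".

Collect each base-dimension exponent across the product:
  L: 2·(0) + (1) + 2·(1) + (2) = 5
  T: 2·(1) + (-1) + 2·(-2) + (-1) = -4
So the dimensions are [L⁵ T⁻⁴].

L: 5, T: -4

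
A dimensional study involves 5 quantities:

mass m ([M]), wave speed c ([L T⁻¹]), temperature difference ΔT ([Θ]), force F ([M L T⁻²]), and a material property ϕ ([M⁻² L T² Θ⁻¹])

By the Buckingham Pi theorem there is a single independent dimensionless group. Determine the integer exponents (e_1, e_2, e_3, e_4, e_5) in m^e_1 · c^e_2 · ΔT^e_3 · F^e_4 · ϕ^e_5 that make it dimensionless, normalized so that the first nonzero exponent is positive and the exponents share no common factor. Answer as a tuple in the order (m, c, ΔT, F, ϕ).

(1, 4, -1, -3, -1)

M: e_1·(1) + e_2·(0) + e_3·(0) + e_4·(1) + e_5·(-2) = 0
L: e_1·(0) + e_2·(1) + e_3·(0) + e_4·(1) + e_5·(1) = 0
T: e_1·(0) + e_2·(-1) + e_3·(0) + e_4·(-2) + e_5·(2) = 0
Θ: e_1·(0) + e_2·(0) + e_3·(1) + e_4·(0) + e_5·(-1) = 0
Solving this homogeneous linear system for the smallest-integer solution (first nonzero entry positive) gives (1, 4, -1, -3, -1).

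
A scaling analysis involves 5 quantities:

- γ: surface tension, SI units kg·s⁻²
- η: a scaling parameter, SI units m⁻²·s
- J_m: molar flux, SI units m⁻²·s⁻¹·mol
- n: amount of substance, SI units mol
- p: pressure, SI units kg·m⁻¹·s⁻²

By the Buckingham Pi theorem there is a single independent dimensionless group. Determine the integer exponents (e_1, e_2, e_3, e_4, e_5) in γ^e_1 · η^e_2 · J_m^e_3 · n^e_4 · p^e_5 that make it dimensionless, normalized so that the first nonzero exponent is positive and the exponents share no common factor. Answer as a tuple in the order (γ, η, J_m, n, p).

M: e_1·(1) + e_2·(0) + e_3·(0) + e_4·(0) + e_5·(1) = 0
L: e_1·(0) + e_2·(-2) + e_3·(-2) + e_4·(0) + e_5·(-1) = 0
T: e_1·(-2) + e_2·(1) + e_3·(-1) + e_4·(0) + e_5·(-2) = 0
N: e_1·(0) + e_2·(0) + e_3·(1) + e_4·(1) + e_5·(0) = 0
Solving this homogeneous linear system for the smallest-integer solution (first nonzero entry positive) gives (4, 1, 1, -1, -4).

(4, 1, 1, -1, -4)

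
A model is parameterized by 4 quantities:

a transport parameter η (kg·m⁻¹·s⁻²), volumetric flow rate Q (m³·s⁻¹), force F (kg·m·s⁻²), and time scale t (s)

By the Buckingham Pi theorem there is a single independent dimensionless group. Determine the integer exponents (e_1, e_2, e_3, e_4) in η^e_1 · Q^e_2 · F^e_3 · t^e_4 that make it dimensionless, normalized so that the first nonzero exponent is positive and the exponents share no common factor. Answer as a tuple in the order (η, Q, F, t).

M: e_1·(1) + e_2·(0) + e_3·(1) + e_4·(0) = 0
L: e_1·(-1) + e_2·(3) + e_3·(1) + e_4·(0) = 0
T: e_1·(-2) + e_2·(-1) + e_3·(-2) + e_4·(1) = 0
Solving this homogeneous linear system for the smallest-integer solution (first nonzero entry positive) gives (3, 2, -3, 2).

(3, 2, -3, 2)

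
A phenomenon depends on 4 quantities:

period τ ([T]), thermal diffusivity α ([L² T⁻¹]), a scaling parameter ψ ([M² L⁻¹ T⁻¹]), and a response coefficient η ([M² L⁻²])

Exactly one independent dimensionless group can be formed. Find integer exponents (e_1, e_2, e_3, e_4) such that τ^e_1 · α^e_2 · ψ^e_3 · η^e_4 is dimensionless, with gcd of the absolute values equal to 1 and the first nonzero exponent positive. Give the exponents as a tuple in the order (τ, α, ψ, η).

(1, -1, 2, -2)

M: e_1·(0) + e_2·(0) + e_3·(2) + e_4·(2) = 0
L: e_1·(0) + e_2·(2) + e_3·(-1) + e_4·(-2) = 0
T: e_1·(1) + e_2·(-1) + e_3·(-1) + e_4·(0) = 0
Solving this homogeneous linear system for the smallest-integer solution (first nonzero entry positive) gives (1, -1, 2, -2).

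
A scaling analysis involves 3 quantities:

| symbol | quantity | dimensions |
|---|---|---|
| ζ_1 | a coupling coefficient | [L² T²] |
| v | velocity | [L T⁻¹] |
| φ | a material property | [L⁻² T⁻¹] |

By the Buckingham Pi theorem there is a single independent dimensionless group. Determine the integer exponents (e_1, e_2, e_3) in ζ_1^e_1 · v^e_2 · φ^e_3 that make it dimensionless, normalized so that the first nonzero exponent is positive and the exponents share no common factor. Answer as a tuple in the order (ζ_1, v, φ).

L: e_1·(2) + e_2·(1) + e_3·(-2) = 0
T: e_1·(2) + e_2·(-1) + e_3·(-1) = 0
Solving this homogeneous linear system for the smallest-integer solution (first nonzero entry positive) gives (3, 2, 4).

(3, 2, 4)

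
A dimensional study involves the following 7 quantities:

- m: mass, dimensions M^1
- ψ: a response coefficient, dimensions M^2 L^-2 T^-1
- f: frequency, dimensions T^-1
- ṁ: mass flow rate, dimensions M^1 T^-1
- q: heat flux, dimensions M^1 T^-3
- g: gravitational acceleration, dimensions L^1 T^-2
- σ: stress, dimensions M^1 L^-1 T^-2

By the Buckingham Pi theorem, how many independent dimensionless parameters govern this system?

There are 7 variables and 3 base dimensions (M, L, T).
The dimension matrix has rank 3.
Independent dimensionless groups: 7 − 3 = 4.

4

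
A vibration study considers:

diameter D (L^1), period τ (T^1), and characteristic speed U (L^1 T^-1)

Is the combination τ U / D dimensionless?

yes

Sum the exponent of each base dimension across the product:
  L: −[D]_L + [τ]_L + [U]_L = −(1) + (0) + (1) = 0
  T: −[D]_T + [τ]_T + [U]_T = −(0) + (1) + (-1) = 0
All base exponents vanish — dimensionless.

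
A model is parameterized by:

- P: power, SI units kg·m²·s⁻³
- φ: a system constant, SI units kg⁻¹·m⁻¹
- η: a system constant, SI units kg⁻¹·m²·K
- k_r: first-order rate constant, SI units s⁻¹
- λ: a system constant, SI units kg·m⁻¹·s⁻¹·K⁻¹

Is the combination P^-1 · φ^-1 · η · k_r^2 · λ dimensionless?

Sum the exponent of each base dimension across the product:
  M: −[P]_M − [φ]_M + [η]_M + 2·[k_r]_M + [λ]_M = −(1) − (-1) + (-1) + 2·(0) + (1) = 0
  L: −[P]_L − [φ]_L + [η]_L + 2·[k_r]_L + [λ]_L = −(2) − (-1) + (2) + 2·(0) + (-1) = 0
  T: −[P]_T − [φ]_T + [η]_T + 2·[k_r]_T + [λ]_T = −(-3) − (0) + (0) + 2·(-1) + (-1) = 0
  Θ: −[P]_Θ − [φ]_Θ + [η]_Θ + 2·[k_r]_Θ + [λ]_Θ = −(0) − (0) + (1) + 2·(0) + (-1) = 0
All base exponents vanish — dimensionless.

yes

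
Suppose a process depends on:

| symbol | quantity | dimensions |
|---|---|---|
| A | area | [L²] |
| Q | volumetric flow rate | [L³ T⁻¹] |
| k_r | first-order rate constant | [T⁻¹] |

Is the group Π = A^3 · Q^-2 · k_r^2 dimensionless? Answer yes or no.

yes

Sum the exponent of each base dimension across the product:
  M: 3·[A]_M − 2·[Q]_M + 2·[k_r]_M = 3·(0) − 2·(0) + 2·(0) = 0
  L: 3·[A]_L − 2·[Q]_L + 2·[k_r]_L = 3·(2) − 2·(3) + 2·(0) = 0
  T: 3·[A]_T − 2·[Q]_T + 2·[k_r]_T = 3·(0) − 2·(-1) + 2·(-1) = 0
All base exponents vanish — dimensionless.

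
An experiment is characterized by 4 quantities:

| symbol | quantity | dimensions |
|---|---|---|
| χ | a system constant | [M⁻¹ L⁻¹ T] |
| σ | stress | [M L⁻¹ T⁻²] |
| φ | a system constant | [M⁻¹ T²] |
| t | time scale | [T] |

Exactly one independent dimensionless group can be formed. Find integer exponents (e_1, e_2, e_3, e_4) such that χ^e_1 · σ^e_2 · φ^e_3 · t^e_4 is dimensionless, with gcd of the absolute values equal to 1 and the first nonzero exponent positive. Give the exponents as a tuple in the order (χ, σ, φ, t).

M: e_1·(-1) + e_2·(1) + e_3·(-1) + e_4·(0) = 0
L: e_1·(-1) + e_2·(-1) + e_3·(0) + e_4·(0) = 0
T: e_1·(1) + e_2·(-2) + e_3·(2) + e_4·(1) = 0
Solving this homogeneous linear system for the smallest-integer solution (first nonzero entry positive) gives (1, -1, -2, 1).

(1, -1, -2, 1)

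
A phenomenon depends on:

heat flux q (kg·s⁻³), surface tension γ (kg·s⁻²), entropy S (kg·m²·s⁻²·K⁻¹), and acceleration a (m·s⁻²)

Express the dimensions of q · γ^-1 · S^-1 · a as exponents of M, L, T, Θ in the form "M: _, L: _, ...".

Collect each base-dimension exponent across the product:
  M: (1) − (1) − (1) + (0) = -1
  L: (0) − (0) − (2) + (1) = -1
  T: (-3) − (-2) − (-2) + (-2) = -1
  Θ: (0) − (0) − (-1) + (0) = 1
So the dimensions are [M⁻¹ L⁻¹ T⁻¹ Θ].

M: -1, L: -1, T: -1, Θ: 1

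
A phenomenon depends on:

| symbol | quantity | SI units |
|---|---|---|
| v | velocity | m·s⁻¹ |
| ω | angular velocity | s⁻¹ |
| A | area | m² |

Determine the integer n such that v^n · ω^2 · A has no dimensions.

Balance the L exponent: (1)·n from v, plus 2·(0) + (2) = 2 from the rest, must sum to zero.
n + 2 = 0, so n = -2.

-2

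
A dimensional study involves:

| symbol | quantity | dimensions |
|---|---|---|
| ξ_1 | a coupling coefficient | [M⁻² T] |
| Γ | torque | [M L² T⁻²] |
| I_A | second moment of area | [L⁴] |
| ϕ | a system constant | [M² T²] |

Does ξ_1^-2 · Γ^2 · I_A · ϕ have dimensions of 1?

Sum the exponent of each base dimension across the product:
  M: −2·[ξ_1]_M + 2·[Γ]_M + [I_A]_M + [ϕ]_M = −2·(-2) + 2·(1) + (0) + (2) = 8
  L: −2·[ξ_1]_L + 2·[Γ]_L + [I_A]_L + [ϕ]_L = −2·(0) + 2·(2) + (4) + (0) = 8
  T: −2·[ξ_1]_T + 2·[Γ]_T + [I_A]_T + [ϕ]_T = −2·(1) + 2·(-2) + (0) + (2) = -4
Net dimensions [M⁸ L⁸ T⁻⁴] ≠ [1] — not dimensionless.

no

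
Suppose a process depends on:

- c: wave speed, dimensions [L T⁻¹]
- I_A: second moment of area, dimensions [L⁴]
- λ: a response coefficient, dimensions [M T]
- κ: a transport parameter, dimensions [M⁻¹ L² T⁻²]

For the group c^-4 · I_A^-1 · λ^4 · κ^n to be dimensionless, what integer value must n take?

Balance the M exponent: (-1)·n from κ, plus −4·(0) − (0) + 4·(1) = 4 from the rest, must sum to zero.
−n + 4 = 0, so n = 4.

4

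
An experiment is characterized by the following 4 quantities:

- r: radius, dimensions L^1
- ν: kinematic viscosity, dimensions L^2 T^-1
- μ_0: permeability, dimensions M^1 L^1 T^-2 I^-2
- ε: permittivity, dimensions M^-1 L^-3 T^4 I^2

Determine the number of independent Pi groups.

There are 4 variables and 4 base dimensions (M, L, T, I).
The dimension matrix has rank 3 (less than 4: the dimension vectors are linearly dependent).
Independent dimensionless groups: 4 − 3 = 1.

1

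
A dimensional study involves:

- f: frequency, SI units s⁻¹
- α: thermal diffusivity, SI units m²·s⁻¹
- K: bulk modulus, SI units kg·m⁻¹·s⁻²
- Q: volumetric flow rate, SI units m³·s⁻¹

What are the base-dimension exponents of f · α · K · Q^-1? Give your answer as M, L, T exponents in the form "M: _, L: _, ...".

Collect each base-dimension exponent across the product:
  M: (0) + (0) + (1) − (0) = 1
  L: (0) + (2) + (-1) − (3) = -2
  T: (-1) + (-1) + (-2) − (-1) = -3
So the dimensions are [M L⁻² T⁻³].

M: 1, L: -2, T: -3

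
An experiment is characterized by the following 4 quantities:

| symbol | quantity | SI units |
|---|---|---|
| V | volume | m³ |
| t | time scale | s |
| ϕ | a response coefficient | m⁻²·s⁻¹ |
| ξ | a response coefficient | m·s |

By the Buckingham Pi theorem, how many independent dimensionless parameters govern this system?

There are 4 variables and 2 base dimensions (L, T).
The dimension matrix has rank 2.
Independent dimensionless groups: 4 − 2 = 2.

2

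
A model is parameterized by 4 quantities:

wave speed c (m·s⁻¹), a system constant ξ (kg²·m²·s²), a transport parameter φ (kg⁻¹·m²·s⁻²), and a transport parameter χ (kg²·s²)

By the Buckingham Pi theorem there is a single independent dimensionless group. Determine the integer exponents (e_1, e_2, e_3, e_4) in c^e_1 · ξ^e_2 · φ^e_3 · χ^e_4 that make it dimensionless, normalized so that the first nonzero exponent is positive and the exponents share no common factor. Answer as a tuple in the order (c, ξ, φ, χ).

M: e_1·(0) + e_2·(2) + e_3·(-1) + e_4·(2) = 0
L: e_1·(1) + e_2·(2) + e_3·(2) + e_4·(0) = 0
T: e_1·(-1) + e_2·(2) + e_3·(-2) + e_4·(2) = 0
Solving this homogeneous linear system for the smallest-integer solution (first nonzero entry positive) gives (2, 1, -2, -2).

(2, 1, -2, -2)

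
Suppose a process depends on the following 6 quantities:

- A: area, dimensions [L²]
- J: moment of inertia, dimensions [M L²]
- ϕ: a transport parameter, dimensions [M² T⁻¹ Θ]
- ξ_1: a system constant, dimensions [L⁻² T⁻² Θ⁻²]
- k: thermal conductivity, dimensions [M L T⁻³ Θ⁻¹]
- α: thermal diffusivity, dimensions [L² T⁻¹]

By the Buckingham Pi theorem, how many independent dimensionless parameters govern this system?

2

There are 6 variables and 4 base dimensions (M, L, T, Θ).
The dimension matrix has rank 4.
Independent dimensionless groups: 6 − 4 = 2.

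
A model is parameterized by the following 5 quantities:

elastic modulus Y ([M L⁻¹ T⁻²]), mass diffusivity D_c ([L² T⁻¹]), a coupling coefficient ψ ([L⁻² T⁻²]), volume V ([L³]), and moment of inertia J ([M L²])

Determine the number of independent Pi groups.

There are 5 variables and 3 base dimensions (M, L, T).
The dimension matrix has rank 3.
Independent dimensionless groups: 5 − 3 = 2.

2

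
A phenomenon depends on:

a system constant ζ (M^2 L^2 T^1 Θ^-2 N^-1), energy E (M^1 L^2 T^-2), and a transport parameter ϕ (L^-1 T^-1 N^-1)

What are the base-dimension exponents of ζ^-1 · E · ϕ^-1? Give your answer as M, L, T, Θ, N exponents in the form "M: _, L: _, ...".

Collect each base-dimension exponent across the product:
  M: −(2) + (1) − (0) = -1
  L: −(2) + (2) − (-1) = 1
  T: −(1) + (-2) − (-1) = -2
  Θ: −(-2) + (0) − (0) = 2
  N: −(-1) + (0) − (-1) = 2
So the dimensions are [M⁻¹ L T⁻² Θ² N²].

M: -1, L: 1, T: -2, Θ: 2, N: 2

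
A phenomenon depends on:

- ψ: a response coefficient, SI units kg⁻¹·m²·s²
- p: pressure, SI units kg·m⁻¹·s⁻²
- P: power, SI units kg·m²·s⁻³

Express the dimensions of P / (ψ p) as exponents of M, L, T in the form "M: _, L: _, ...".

Collect each base-dimension exponent across the product:
  M: −(-1) − (1) + (1) = 1
  L: −(2) − (-1) + (2) = 1
  T: −(2) − (-2) + (-3) = -3
So the dimensions are [M L T⁻³].

M: 1, L: 1, T: -3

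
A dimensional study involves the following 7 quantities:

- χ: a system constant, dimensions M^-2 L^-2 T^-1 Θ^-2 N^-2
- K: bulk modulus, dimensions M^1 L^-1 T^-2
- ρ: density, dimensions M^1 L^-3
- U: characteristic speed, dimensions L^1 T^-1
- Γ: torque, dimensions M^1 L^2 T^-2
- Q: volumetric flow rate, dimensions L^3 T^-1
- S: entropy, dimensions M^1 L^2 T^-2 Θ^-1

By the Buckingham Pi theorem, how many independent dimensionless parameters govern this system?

There are 7 variables and 5 base dimensions (M, L, T, Θ, N).
The dimension matrix has rank 5.
Independent dimensionless groups: 7 − 5 = 2.

2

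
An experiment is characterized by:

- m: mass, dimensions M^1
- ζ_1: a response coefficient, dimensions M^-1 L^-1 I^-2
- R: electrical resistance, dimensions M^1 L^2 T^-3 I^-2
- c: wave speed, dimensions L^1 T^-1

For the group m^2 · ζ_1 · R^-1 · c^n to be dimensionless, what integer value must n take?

3

Balance the L exponent: (1)·n from c, plus 2·(0) + (-1) − (2) = -3 from the rest, must sum to zero.
n − 3 = 0, so n = 3.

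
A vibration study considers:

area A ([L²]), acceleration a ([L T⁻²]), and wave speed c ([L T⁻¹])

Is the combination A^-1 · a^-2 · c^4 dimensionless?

Sum the exponent of each base dimension across the product:
  M: −[A]_M − 2·[a]_M + 4·[c]_M = −(0) − 2·(0) + 4·(0) = 0
  L: −[A]_L − 2·[a]_L + 4·[c]_L = −(2) − 2·(1) + 4·(1) = 0
  T: −[A]_T − 2·[a]_T + 4·[c]_T = −(0) − 2·(-2) + 4·(-1) = 0
All base exponents vanish — dimensionless.

yes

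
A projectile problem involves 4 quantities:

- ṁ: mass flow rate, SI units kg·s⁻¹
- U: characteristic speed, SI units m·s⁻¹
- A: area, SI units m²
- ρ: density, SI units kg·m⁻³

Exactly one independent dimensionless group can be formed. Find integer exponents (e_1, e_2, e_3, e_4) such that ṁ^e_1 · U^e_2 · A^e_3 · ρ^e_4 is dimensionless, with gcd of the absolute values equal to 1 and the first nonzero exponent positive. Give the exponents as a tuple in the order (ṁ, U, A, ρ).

(1, -1, -1, -1)

M: e_1·(1) + e_2·(0) + e_3·(0) + e_4·(1) = 0
L: e_1·(0) + e_2·(1) + e_3·(2) + e_4·(-3) = 0
T: e_1·(-1) + e_2·(-1) + e_3·(0) + e_4·(0) = 0
Solving this homogeneous linear system for the smallest-integer solution (first nonzero entry positive) gives (1, -1, -1, -1).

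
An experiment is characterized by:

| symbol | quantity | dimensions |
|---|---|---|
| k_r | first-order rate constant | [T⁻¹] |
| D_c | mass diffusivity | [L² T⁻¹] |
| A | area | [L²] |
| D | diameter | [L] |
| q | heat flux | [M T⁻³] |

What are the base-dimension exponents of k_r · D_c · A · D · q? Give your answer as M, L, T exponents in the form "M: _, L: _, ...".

Collect each base-dimension exponent across the product:
  M: (0) + (0) + (0) + (0) + (1) = 1
  L: (0) + (2) + (2) + (1) + (0) = 5
  T: (-1) + (-1) + (0) + (0) + (-3) = -5
So the dimensions are [M L⁵ T⁻⁵].

M: 1, L: 5, T: -5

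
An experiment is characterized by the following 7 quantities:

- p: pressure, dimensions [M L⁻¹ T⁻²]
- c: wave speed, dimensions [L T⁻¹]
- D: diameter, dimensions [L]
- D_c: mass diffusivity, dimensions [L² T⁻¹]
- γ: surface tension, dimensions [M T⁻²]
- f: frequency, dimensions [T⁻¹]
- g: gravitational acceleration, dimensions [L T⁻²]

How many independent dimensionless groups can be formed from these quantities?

4

There are 7 variables and 3 base dimensions (M, L, T).
The dimension matrix has rank 3.
Independent dimensionless groups: 7 − 3 = 4.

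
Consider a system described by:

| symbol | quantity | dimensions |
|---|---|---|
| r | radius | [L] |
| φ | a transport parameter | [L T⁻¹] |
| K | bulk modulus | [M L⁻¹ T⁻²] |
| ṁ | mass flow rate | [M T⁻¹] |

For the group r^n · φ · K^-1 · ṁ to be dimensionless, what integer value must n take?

-2

Balance the L exponent: (1)·n from r, plus (1) − (-1) + (0) = 2 from the rest, must sum to zero.
n + 2 = 0, so n = -2.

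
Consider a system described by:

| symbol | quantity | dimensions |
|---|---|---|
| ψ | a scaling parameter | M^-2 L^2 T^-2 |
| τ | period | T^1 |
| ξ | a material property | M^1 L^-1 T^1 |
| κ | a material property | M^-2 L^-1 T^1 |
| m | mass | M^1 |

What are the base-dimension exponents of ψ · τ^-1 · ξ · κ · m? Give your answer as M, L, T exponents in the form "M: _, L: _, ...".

Collect each base-dimension exponent across the product:
  M: (-2) − (0) + (1) + (-2) + (1) = -2
  L: (2) − (0) + (-1) + (-1) + (0) = 0
  T: (-2) − (1) + (1) + (1) + (0) = -1
So the dimensions are [M⁻² T⁻¹].

M: -2, L: 0, T: -1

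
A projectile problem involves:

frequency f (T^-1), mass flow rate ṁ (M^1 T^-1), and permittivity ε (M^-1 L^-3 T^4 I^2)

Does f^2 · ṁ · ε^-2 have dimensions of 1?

Sum the exponent of each base dimension across the product:
  M: 2·[f]_M + [ṁ]_M − 2·[ε]_M = 2·(0) + (1) − 2·(-1) = 3
  L: 2·[f]_L + [ṁ]_L − 2·[ε]_L = 2·(0) + (0) − 2·(-3) = 6
  T: 2·[f]_T + [ṁ]_T − 2·[ε]_T = 2·(-1) + (-1) − 2·(4) = -11
  I: 2·[f]_I + [ṁ]_I − 2·[ε]_I = 2·(0) + (0) − 2·(2) = -4
Net dimensions [M³ L⁶ T⁻¹¹ I⁻⁴] ≠ [1] — not dimensionless.

no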